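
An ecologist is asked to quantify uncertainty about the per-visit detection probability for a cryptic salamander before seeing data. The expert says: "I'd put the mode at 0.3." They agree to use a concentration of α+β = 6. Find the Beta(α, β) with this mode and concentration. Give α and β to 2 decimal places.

For α,β > 1 the Beta mode is (α−1)/(α+β−2). With α+β = 6, the mode is (α−1)/4.
Set (α−1)/4 = 0.3 → α = 1 + 0.3·4 = 2.20.
β = 6 − α = 3.80.

α = 2.20, β = 3.80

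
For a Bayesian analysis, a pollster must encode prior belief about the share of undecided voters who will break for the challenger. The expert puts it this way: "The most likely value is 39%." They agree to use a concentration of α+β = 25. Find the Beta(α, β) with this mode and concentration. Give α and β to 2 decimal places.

α = 9.97, β = 15.03

For α,β > 1 the Beta mode is (α−1)/(α+β−2). With α+β = 25, the mode is (α−1)/23.
Set (α−1)/23 = 0.39 → α = 1 + 0.39·23 = 9.97.
β = 25 − α = 15.03.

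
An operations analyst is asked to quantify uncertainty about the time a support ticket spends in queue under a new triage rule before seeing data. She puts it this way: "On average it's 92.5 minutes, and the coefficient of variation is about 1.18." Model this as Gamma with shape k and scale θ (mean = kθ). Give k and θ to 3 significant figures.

For Gamma(k, scale θ): mean = kθ, variance = kθ², so CV = 1/√k.
CV = 1.18, hence k = 1/CV² = 0.718.
Then θ = mean/k = 92.5/0.718 = 129.

k ≈ 0.718, θ ≈ 129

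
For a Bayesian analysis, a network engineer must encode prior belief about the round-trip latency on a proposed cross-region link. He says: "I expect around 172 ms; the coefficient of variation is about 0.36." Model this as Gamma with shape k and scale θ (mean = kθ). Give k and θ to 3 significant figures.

For Gamma(k, scale θ): mean = kθ, variance = kθ², so CV = 1/√k.
CV = 0.36, hence k = 1/CV² = 7.72.
Then θ = mean/k = 172/7.72 = 22.3.

k ≈ 7.72, θ ≈ 22.3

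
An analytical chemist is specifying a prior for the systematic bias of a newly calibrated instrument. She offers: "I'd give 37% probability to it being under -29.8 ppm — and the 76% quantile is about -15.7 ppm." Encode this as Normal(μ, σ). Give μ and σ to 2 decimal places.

μ = -25.29, σ = 13.58

For Normal(μ,σ), the p-quantile is μ + z_p·σ. Here z_{0.37} = -0.3319, z_{0.76} = 0.7063.
So -29.8 = μ − 0.3319σ and -15.7 = μ + 0.7063σ.
Subtracting: σ = (-15.7 − -29.8)/(0.7063 − (-0.3319)) = 13.58.
Then μ = -29.8 − (-0.3319)·13.58 = -25.29.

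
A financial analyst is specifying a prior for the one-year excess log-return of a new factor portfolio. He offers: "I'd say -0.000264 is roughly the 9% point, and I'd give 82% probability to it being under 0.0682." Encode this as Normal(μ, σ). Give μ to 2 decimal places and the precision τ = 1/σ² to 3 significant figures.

The p-quantile of Normal(μ,σ) is μ + z_p·σ, with z_{0.09} = -1.341 and z_{0.82} = 0.9154.
Eliminate σ: μ = (z₂·x₁ − z₁·x₂)/(z₂ − z₁) = (0.9154·-0.000264 − (-1.341)·0.0682)/2.256 = 0.04.
Then σ = (x₂ − x₁)/(z₂ − z₁) = (0.0682 − -0.000264)/2.256 = 0.03.
Precision τ = 1/σ² = 1/0.03035² = 1090.

μ = 0.04, τ = 1090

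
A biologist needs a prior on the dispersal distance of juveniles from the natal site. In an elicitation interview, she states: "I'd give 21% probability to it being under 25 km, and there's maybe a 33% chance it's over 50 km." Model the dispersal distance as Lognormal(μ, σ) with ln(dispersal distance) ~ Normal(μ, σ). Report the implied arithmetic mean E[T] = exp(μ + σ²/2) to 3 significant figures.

E[T] ≈ 45.7 km

If T ~ Lognormal(μ,σ) then ln T ~ Normal(μ,σ), so the p-quantile of ln T is μ + z_p·σ.
ln(25) = 3.219 and ln(50) = 3.912; z_{0.21} = -0.8064, z_{0.67} = 0.4399.
σ = (3.912 − 3.219)/(0.4399 − (-0.8064)) = 0.556.
μ = 3.219 − (-0.8064)·0.556 = 3.667.
E[T] = exp(μ + σ²/2) = exp(3.667 + 0.1547) = 45.7 km.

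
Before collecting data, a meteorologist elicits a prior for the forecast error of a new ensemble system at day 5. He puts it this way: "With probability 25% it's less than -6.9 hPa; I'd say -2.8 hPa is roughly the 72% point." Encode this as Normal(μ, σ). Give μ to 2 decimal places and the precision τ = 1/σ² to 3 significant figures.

μ = -4.70, τ = 0.094

For Normal(μ,σ), the p-quantile is μ + z_p·σ. Here z_{0.25} = -0.6745, z_{0.72} = 0.5828.
So -6.9 = μ − 0.6745σ and -2.8 = μ + 0.5828σ.
Subtracting: σ = (-2.8 − -6.9)/(0.5828 − (-0.6745)) = 3.26.
Then μ = -6.9 − (-0.6745)·3.26 = -4.70.
Precision τ = 1/σ² = 1/3.261² = 0.094.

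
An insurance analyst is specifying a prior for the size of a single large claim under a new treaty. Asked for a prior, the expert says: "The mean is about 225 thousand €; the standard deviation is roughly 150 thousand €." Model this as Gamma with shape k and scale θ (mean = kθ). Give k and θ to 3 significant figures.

For Gamma(k, scale θ): mean = kθ, variance = kθ², so CV = 1/√k.
CV = SD/mean = 150/225 = 0.6667, hence k = 1/CV² = 2.25.
Then θ = mean/k = 225/2.25 = 100.

k ≈ 2.25, θ ≈ 100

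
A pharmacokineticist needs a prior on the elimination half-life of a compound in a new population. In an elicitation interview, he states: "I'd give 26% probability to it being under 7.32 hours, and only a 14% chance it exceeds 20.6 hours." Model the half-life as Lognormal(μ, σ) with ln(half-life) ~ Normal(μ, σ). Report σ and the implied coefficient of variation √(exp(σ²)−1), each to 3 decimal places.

σ ≈ 0.600, CV ≈ 0.659

If T ~ Lognormal(μ,σ) then ln T ~ Normal(μ,σ), so the p-quantile of ln T is μ + z_p·σ.
ln(7.32) = 1.991 and ln(20.6) = 3.025; z_{0.26} = -0.6433, z_{0.86} = 1.08.
σ = (3.025 − 1.991)/(1.08 − (-0.6433)) = 0.600.
μ = 1.991 − (-0.6433)·0.600 = 2.377.
CV = √(exp(σ²)−1) = √(exp(0.3603)−1) = 0.659.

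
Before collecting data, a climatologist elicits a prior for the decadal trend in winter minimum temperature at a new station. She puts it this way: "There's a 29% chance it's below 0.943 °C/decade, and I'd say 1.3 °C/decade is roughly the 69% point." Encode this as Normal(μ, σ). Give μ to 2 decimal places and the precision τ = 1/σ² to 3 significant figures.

The p-quantile of Normal(μ,σ) is μ + z_p·σ, with z_{0.29} = -0.5534 and z_{0.69} = 0.4959.
Eliminate σ: μ = (z₂·x₁ − z₁·x₂)/(z₂ − z₁) = (0.4959·0.943 − (-0.5534)·1.3)/1.049 = 1.13.
Then σ = (x₂ − x₁)/(z₂ − z₁) = (1.3 − 0.943)/1.049 = 0.34.
Precision τ = 1/σ² = 1/0.3402² = 8.64.

μ = 1.13, τ = 8.64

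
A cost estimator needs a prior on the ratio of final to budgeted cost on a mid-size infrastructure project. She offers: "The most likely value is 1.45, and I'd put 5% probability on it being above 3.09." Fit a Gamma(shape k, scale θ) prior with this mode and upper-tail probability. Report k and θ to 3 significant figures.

Gamma(k,θ) with k>1 has mode (k−1)θ, so θ = 1.45/(k−1).
Need P(X < 3.09) = 0.95 with θ tied to k this way. Start at k = 2, θ = 1.45: P(X<3.09) ≈ 0.628.
Too low — raise k to concentrate. Iterating converges to k ≈ 5.82.
Then θ = 1.45/(5.82−1) ≈ 0.301.

k ≈ 5.82, θ ≈ 0.301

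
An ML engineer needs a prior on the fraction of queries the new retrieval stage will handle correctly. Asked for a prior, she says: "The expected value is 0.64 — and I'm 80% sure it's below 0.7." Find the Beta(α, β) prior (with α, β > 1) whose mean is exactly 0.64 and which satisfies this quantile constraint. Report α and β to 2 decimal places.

With mean 0.64 fixed, write α = 0.64s, β = 0.36s where s = α+β.
Need P(θ < 0.7) = 0.8 under Beta(0.64s, 0.36s). Normal approximation: (q−m)/√(m(1−m)/s) ≈ z_{0.8} = 0.842, so s ≈ 0.64·0.36·(0.842)²/(0.7−0.64)² = 45.3.
At s = 45.3: P(θ<0.7) ≈ 0.798. Adjusting to match 0.8 gives s ≈ 46.23.
So α = 0.64·46.23 ≈ 29.59, β = 0.36·46.23 ≈ 16.64.

α ≈ 29.59, β ≈ 16.64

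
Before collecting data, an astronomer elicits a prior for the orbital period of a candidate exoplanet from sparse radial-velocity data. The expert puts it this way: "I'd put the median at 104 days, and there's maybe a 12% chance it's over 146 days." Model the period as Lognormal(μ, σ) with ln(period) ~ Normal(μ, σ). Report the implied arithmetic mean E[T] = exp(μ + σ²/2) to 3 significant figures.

E[T] ≈ 108 days

If T ~ Lognormal(μ,σ) then ln T ~ Normal(μ,σ), so the p-quantile of ln T is μ + z_p·σ.
ln(104) = 4.644 and ln(146) = 4.984; z_{0.5} = 0, z_{0.88} = 1.175.
σ = (4.984 − 4.644)/(1.175 − (0)) = 0.289.
μ = 4.644 − (0)·0.289 = 4.644.
E[T] = exp(μ + σ²/2) = exp(4.644 + 0.0417) = 108 days.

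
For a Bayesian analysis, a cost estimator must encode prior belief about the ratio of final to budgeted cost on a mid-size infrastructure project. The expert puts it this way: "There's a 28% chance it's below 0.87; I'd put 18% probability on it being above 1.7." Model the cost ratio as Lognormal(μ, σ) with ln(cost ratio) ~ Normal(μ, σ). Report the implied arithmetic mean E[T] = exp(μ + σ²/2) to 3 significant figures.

E[T] ≈ 1.25

If T ~ Lognormal(μ,σ) then ln T ~ Normal(μ,σ), so the p-quantile of ln T is μ + z_p·σ.
ln(0.87) = -0.1393 and ln(1.7) = 0.5306; z_{0.28} = -0.5828, z_{0.82} = 0.9154.
σ = (0.5306 − -0.1393)/(0.9154 − (-0.5828)) = 0.447.
μ = -0.1393 − (-0.5828)·0.447 = 0.121.
E[T] = exp(μ + σ²/2) = exp(0.121 + 0.1000) = 1.25.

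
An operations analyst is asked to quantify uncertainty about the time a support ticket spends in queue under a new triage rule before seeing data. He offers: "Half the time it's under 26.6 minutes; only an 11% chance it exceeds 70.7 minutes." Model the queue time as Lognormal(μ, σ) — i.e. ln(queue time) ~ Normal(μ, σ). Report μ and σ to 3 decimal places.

μ ≈ 3.281, σ ≈ 0.797

If T ~ Lognormal(μ,σ) then ln T ~ Normal(μ,σ), so the p-quantile of ln T is μ + z_p·σ.
ln(26.6) = 3.281 and ln(70.7) = 4.258; z_{0.5} = 0, z_{0.89} = 1.227.
σ = (4.258 − 3.281)/(1.227 − (0)) = 0.797.
μ = 3.281 − (0)·0.797 = 3.281.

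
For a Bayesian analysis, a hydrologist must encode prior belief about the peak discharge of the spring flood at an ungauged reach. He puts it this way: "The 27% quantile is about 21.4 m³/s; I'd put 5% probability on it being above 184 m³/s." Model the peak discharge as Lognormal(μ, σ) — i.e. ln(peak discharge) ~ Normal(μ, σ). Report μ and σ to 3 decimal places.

μ ≈ 3.647, σ ≈ 0.953

If T ~ Lognormal(μ,σ) then ln T ~ Normal(μ,σ), so the p-quantile of ln T is μ + z_p·σ.
ln(21.4) = 3.063 and ln(184) = 5.215; z_{0.27} = -0.6128, z_{0.95} = 1.645.
σ = (5.215 − 3.063)/(1.645 − (-0.6128)) = 0.953.
μ = 3.063 − (-0.6128)·0.953 = 3.647.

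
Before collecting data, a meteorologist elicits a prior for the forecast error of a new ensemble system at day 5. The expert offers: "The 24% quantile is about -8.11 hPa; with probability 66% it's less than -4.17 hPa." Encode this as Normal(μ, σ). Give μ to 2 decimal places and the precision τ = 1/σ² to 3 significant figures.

μ = -5.62, τ = 0.0806

For Normal(μ,σ), the p-quantile is μ + z_p·σ. Here z_{0.24} = -0.7063, z_{0.66} = 0.4125.
So -8.11 = μ − 0.7063σ and -4.17 = μ + 0.4125σ.
Subtracting: σ = (-4.17 − -8.11)/(0.4125 − (-0.7063)) = 3.52.
Then μ = -8.11 − (-0.7063)·3.52 = -5.62.
Precision τ = 1/σ² = 1/3.522² = 0.0806.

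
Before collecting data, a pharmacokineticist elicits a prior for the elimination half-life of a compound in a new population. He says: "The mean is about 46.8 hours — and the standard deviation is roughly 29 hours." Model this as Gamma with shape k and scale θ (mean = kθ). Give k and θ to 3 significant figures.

For Gamma(k, scale θ): mean = kθ, variance = kθ², so CV = 1/√k.
CV = SD/mean = 29/46.8 = 0.6197, hence k = 1/CV² = 2.6.
Then θ = mean/k = 46.8/2.6 = 18.

k ≈ 2.6, θ ≈ 18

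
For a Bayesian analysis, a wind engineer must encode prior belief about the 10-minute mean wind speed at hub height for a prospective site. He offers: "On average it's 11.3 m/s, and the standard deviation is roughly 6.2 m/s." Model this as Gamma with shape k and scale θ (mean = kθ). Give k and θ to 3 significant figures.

For Gamma(k, scale θ): mean = kθ, variance = kθ², so CV = 1/√k.
CV = SD/mean = 6.2/11.3 = 0.5487, hence k = 1/CV² = 3.32.
Then θ = mean/k = 11.3/3.32 = 3.4.

k ≈ 3.32, θ ≈ 3.4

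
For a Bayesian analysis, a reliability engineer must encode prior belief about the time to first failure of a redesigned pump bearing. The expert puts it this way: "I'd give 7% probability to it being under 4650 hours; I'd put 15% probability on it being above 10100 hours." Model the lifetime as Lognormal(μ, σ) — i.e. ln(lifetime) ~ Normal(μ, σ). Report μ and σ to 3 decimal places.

μ ≈ 8.900, σ ≈ 0.309

If T ~ Lognormal(μ,σ) then ln T ~ Normal(μ,σ), so the p-quantile of ln T is μ + z_p·σ.
ln(4650) = 8.445 and ln(10100) = 9.22; z_{0.07} = -1.476, z_{0.85} = 1.036.
σ = (9.22 − 8.445)/(1.036 − (-1.476)) = 0.309.
μ = 8.445 − (-1.476)·0.309 = 8.900.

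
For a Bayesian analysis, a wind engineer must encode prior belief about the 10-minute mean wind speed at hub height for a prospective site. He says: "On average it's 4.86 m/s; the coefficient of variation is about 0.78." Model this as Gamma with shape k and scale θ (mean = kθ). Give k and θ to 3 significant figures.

For Gamma(k, scale θ): mean = kθ, variance = kθ², so CV = 1/√k.
CV = 0.78, hence k = 1/CV² = 1.64.
Then θ = mean/k = 4.86/1.64 = 2.96.

k ≈ 1.64, θ ≈ 2.96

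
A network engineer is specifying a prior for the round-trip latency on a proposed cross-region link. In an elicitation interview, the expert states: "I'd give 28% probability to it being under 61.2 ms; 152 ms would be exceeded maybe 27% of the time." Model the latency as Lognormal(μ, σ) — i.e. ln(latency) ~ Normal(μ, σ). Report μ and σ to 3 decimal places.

μ ≈ 4.558, σ ≈ 0.761

If T ~ Lognormal(μ,σ) then ln T ~ Normal(μ,σ), so the p-quantile of ln T is μ + z_p·σ.
ln(61.2) = 4.114 and ln(152) = 5.024; z_{0.28} = -0.5828, z_{0.73} = 0.6128.
σ = (5.024 − 4.114)/(0.6128 − (-0.5828)) = 0.761.
μ = 4.114 − (-0.5828)·0.761 = 4.558.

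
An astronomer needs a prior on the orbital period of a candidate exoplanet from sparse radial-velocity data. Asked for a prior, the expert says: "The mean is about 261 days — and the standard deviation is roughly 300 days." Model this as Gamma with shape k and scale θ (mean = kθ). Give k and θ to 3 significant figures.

k ≈ 0.757, θ ≈ 345

For Gamma(k, scale θ): mean = kθ, variance = kθ², so CV = 1/√k.
CV = SD/mean = 300/261 = 1.149, hence k = 1/CV² = 0.757.
Then θ = mean/k = 261/0.757 = 345.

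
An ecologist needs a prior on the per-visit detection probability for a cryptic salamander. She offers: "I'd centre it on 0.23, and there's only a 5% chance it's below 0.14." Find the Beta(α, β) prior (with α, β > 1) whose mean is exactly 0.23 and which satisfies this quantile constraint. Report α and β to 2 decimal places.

With mean 0.23 fixed, write α = 0.23s, β = 0.77s where s = α+β.
Need P(θ < 0.14) = 0.05 under Beta(0.23s, 0.77s). Normal approximation: (q−m)/√(m(1−m)/s) ≈ z_{0.05} = -1.64, so s ≈ 0.23·0.77·(-1.64)²/(0.14−0.23)² = 59.2.
At s = 59.2: P(θ<0.14) ≈ 0.037. Adjusting to match 0.05 gives s ≈ 50.59.
So α = 0.23·50.59 ≈ 11.64, β = 0.77·50.59 ≈ 38.96.

α ≈ 11.64, β ≈ 38.96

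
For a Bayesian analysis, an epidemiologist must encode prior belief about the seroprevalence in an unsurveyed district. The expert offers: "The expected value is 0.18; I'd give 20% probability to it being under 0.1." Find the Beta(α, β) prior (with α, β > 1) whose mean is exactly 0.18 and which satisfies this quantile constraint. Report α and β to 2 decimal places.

α ≈ 3.03, β ≈ 13.82

With mean 0.18 fixed, write α = 0.18s, β = 0.82s where s = α+β.
Need P(θ < 0.1) = 0.2 under Beta(0.18s, 0.82s). Normal approximation: (q−m)/√(m(1−m)/s) ≈ z_{0.2} = -0.842, so s ≈ 0.18·0.82·(-0.842)²/(0.1−0.18)² = 16.3.
At s = 16.3: P(θ<0.1) ≈ 0.205. Adjusting to match 0.2 gives s ≈ 16.85.
So α = 0.18·16.85 ≈ 3.03, β = 0.82·16.85 ≈ 13.82.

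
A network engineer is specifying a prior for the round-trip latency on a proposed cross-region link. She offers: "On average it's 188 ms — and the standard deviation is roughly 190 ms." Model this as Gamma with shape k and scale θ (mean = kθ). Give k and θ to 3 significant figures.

For Gamma(k, scale θ): mean = kθ, variance = kθ², so CV = 1/√k.
CV = SD/mean = 190/188 = 1.011, hence k = 1/CV² = 0.979.
Then θ = mean/k = 188/0.979 = 192.

k ≈ 0.979, θ ≈ 192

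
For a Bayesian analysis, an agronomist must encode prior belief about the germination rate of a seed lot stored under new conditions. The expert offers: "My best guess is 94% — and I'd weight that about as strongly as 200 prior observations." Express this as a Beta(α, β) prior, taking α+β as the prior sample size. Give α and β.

Under the effective-sample-size interpretation, Beta(α, β) has prior mean α/(α+β) and prior sample size α+β.
So α+β = 200 and α/(α+β) = 0.94, giving α = 0.94·200 = 188 and β = 200 − 188 = 12.

α = 188, β = 12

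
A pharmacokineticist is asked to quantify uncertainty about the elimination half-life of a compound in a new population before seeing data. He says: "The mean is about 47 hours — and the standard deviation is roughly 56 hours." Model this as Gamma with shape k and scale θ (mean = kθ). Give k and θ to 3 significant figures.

k ≈ 0.704, θ ≈ 66.7

For Gamma(k, scale θ): mean = kθ, variance = kθ², so CV = 1/√k.
CV = SD/mean = 56/47 = 1.191, hence k = 1/CV² = 0.704.
Then θ = mean/k = 47/0.704 = 66.7.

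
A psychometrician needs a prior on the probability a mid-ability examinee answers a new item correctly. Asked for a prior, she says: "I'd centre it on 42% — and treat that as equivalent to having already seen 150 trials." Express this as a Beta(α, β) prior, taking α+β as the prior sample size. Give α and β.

Under the effective-sample-size interpretation, Beta(α, β) has prior mean α/(α+β) and prior sample size α+β.
So α+β = 150 and α/(α+β) = 0.42, giving α = 0.42·150 = 63 and β = 150 − 63 = 87.

α = 63, β = 87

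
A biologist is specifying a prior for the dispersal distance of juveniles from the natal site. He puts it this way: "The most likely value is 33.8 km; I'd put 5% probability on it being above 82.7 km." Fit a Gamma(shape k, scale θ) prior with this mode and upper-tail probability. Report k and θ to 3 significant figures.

k ≈ 4.4, θ ≈ 9.94

Gamma(k,θ) with k>1 has mode (k−1)θ, so θ = 33.8/(k−1).
Need P(X < 82.7) = 0.95 with θ tied to k this way. Start at k = 2, θ = 33.8: P(X<82.7) ≈ 0.702.
Too low — raise k to concentrate. Iterating converges to k ≈ 4.4.
Then θ = 33.8/(4.4−1) ≈ 9.94.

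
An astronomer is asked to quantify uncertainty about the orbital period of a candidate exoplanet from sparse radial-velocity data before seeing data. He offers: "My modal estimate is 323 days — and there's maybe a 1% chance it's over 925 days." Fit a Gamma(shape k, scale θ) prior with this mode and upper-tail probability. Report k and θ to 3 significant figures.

k ≈ 5.11, θ ≈ 78.6

Gamma(k,θ) with k>1 has mode (k−1)θ, so θ = 323/(k−1).
Need P(X < 925) = 0.99 with θ tied to k this way. Start at k = 2, θ = 323: P(X<925) ≈ 0.780.
Too low — raise k to concentrate. Iterating converges to k ≈ 5.11.
Then θ = 323/(5.11−1) ≈ 78.6.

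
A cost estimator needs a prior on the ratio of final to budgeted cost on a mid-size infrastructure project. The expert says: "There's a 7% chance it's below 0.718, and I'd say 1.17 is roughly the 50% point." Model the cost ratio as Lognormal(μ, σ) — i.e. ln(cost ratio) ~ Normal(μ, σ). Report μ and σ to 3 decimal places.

μ ≈ 0.157, σ ≈ 0.331

If T ~ Lognormal(μ,σ) then ln T ~ Normal(μ,σ), so the p-quantile of ln T is μ + z_p·σ.
ln(0.718) = -0.3313 and ln(1.17) = 0.157; z_{0.07} = -1.476, z_{0.5} = 0.
σ = (0.157 − -0.3313)/(0 − (-1.476)) = 0.331.
μ = -0.3313 − (-1.476)·0.331 = 0.157.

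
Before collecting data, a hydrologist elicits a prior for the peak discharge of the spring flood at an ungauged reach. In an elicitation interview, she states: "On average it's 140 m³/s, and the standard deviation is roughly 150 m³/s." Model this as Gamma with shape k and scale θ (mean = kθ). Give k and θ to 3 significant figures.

For Gamma(k, scale θ): mean = kθ, variance = kθ², so CV = 1/√k.
CV = SD/mean = 150/140 = 1.071, hence k = 1/CV² = 0.871.
Then θ = mean/k = 140/0.871 = 161.

k ≈ 0.871, θ ≈ 161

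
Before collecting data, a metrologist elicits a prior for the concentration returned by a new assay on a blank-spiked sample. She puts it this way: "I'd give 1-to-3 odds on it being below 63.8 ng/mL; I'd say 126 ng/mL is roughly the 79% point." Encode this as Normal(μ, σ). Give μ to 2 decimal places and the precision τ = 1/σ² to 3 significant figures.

The p-quantile of Normal(μ,σ) is μ + z_p·σ, with z_{0.25} = -0.6745 and z_{0.79} = 0.8064.
Eliminate σ: μ = (z₂·x₁ − z₁·x₂)/(z₂ − z₁) = (0.8064·63.8 − (-0.6745)·126)/1.481 = 92.13.
Then σ = (x₂ − x₁)/(z₂ − z₁) = (126 − 63.8)/1.481 = 42.00.
Precision τ = 1/σ² = 1/42² = 0.000567.

μ = 92.13, τ = 0.000567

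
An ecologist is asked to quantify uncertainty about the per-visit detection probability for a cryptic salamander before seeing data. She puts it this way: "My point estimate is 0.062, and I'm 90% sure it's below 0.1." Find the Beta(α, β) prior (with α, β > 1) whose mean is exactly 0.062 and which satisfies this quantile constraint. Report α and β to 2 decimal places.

α ≈ 4.46, β ≈ 67.50

With mean 0.062 fixed, write α = 0.062s, β = 0.938s where s = α+β.
Need P(θ < 0.1) = 0.9 under Beta(0.062s, 0.938s). Normal approximation: (q−m)/√(m(1−m)/s) ≈ z_{0.9} = 1.28, so s ≈ 0.062·0.938·(1.28)²/(0.1−0.062)² = 66.1.
At s = 66.1: P(θ<0.1) ≈ 0.893. Adjusting to match 0.9 gives s ≈ 71.96.
So α = 0.062·71.96 ≈ 4.46, β = 0.938·71.96 ≈ 67.50.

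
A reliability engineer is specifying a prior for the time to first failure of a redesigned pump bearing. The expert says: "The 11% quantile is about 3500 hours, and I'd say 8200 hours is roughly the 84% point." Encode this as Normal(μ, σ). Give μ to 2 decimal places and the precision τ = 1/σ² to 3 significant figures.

The p-quantile of Normal(μ,σ) is μ + z_p·σ, with z_{0.11} = -1.227 and z_{0.84} = 0.9945.
Eliminate σ: μ = (z₂·x₁ − z₁·x₂)/(z₂ − z₁) = (0.9945·3500 − (-1.227)·8200)/2.221 = 6095.55.
Then σ = (x₂ − x₁)/(z₂ − z₁) = (8200 − 3500)/2.221 = 2116.18.
Precision τ = 1/σ² = 1/2116² = 2.23e-07.

μ = 6095.55, τ = 2.23e-07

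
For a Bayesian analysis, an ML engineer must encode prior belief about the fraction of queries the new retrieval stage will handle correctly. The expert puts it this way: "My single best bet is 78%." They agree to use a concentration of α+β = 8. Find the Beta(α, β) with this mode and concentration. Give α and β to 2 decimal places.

α = 5.68, β = 2.32

For α,β > 1 the Beta mode is (α−1)/(α+β−2). With α+β = 8, the mode is (α−1)/6.
Set (α−1)/6 = 0.78 → α = 1 + 0.78·6 = 5.68.
β = 8 − α = 2.32.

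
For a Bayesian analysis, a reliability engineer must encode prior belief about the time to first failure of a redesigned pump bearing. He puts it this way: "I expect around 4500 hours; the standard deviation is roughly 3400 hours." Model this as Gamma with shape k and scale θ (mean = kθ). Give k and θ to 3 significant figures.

For Gamma(k, scale θ): mean = kθ, variance = kθ², so CV = 1/√k.
CV = SD/mean = 3400/4500 = 0.7556, hence k = 1/CV² = 1.75.
Then θ = mean/k = 4500/1.75 = 2570.

k ≈ 1.75, θ ≈ 2570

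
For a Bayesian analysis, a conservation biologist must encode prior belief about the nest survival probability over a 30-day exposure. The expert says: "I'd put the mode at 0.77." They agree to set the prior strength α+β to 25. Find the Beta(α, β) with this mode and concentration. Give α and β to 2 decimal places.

For α,β > 1 the Beta mode is (α−1)/(α+β−2). With α+β = 25, the mode is (α−1)/23.
Set (α−1)/23 = 0.77 → α = 1 + 0.77·23 = 18.71.
β = 25 − α = 6.29.

α = 18.71, β = 6.29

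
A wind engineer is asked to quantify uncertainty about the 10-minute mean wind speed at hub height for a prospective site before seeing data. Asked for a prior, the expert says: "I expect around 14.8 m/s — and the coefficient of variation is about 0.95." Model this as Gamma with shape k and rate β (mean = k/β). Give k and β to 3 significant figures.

k ≈ 1.11, β ≈ 0.0749

For Gamma(k, rate β): mean = k/β, variance = k/β², so CV = 1/√k.
CV = 0.95, hence k = 1/CV² = 1.11.
Then β = k/mean = 1.11/14.8 = 0.0749.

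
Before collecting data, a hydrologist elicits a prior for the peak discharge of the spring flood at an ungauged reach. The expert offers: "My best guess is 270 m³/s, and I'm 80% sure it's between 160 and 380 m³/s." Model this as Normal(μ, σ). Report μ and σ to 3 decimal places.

μ = 270.000, σ = 85.833

A symmetric 80% interval runs μ ± z·σ with z = 1.282.
Half-width = 110, so σ = 110/1.282 = 85.833.
μ is the stated best guess, 270.000.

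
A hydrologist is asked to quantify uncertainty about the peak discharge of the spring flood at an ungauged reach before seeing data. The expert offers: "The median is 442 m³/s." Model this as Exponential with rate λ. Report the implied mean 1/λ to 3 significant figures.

Exponential median = ln 2 / λ, so λ = ln 2 / 442.0 = 0.00157.
Mean = 1/λ = 638 m³/s.

mean ≈ 638 m³/s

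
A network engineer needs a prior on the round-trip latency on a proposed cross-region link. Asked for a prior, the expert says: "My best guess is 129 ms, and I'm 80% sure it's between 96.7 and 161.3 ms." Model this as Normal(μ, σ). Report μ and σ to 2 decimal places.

μ = 129.00, σ = 25.20

A symmetric 80% interval runs μ ± z·σ with z = 1.282.
Half-width = 32.3, so σ = 32.3/1.282 = 25.20.
μ is the stated best guess, 129.00.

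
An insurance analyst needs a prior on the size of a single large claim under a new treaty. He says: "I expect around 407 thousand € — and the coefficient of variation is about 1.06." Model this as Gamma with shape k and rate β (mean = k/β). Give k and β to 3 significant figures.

k ≈ 0.89, β ≈ 0.00219

For Gamma(k, rate β): mean = k/β, variance = k/β², so CV = 1/√k.
CV = 1.06, hence k = 1/CV² = 0.89.
Then β = k/mean = 0.89/407 = 0.00219.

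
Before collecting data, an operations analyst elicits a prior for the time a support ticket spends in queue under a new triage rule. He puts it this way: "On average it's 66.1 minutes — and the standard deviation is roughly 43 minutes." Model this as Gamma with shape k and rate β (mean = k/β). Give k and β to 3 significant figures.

k ≈ 2.36, β ≈ 0.0357

For Gamma(k, rate β): mean = k/β, variance = k/β², so CV = 1/√k.
CV = SD/mean = 43/66.1 = 0.6505, hence k = 1/CV² = 2.36.
Then β = k/mean = 2.36/66.1 = 0.0357.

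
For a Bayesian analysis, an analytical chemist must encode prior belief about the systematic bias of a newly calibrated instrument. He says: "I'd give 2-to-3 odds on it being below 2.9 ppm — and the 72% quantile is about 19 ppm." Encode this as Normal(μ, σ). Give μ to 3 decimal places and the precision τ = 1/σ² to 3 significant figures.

μ = 7.778, τ = 0.0027

For Normal(μ,σ), the p-quantile is μ + z_p·σ. Here z_{0.4} = -0.2533, z_{0.72} = 0.5828.
So 2.9 = μ − 0.2533σ and 19 = μ + 0.5828σ.
Subtracting: σ = (19 − 2.9)/(0.5828 − (-0.2533)) = 19.254.
Then μ = 2.9 − (-0.2533)·19.254 = 7.778.
Precision τ = 1/σ² = 1/19.25² = 0.0027.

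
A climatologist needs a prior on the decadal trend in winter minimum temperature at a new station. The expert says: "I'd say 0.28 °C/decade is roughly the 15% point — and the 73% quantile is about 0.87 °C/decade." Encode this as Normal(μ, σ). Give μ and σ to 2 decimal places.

μ = 0.65, σ = 0.36

For Normal(μ,σ), the p-quantile is μ + z_p·σ. Here z_{0.15} = -1.036, z_{0.73} = 0.6128.
So 0.28 = μ − 1.036σ and 0.87 = μ + 0.6128σ.
Subtracting: σ = (0.87 − 0.28)/(0.6128 − (-1.036)) = 0.36.
Then μ = 0.28 − (-1.036)·0.36 = 0.65.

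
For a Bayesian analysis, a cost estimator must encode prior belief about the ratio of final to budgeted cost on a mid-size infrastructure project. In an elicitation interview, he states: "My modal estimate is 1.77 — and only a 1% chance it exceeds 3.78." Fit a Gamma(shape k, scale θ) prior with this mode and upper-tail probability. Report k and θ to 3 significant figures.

Gamma(k,θ) with k>1 has mode (k−1)θ, so θ = 1.77/(k−1).
Need P(X < 3.78) = 0.99 with θ tied to k this way. Start at k = 2, θ = 1.77: P(X<3.78) ≈ 0.629.
Too low — raise k to concentrate. Iterating converges to k ≈ 9.42.
Then θ = 1.77/(9.42−1) ≈ 0.21.

k ≈ 9.42, θ ≈ 0.21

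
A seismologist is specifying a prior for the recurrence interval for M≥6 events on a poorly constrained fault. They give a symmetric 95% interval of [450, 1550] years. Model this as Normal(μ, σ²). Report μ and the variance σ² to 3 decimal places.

μ = 1000.000, σ² = 78746.126

A symmetric 95% interval runs μ ± z·σ with z = 1.96.
Half-width = 550, so σ = 550/1.96 = 280.6174 and σ² = 78746.126.
μ is the interval midpoint, 1000.000.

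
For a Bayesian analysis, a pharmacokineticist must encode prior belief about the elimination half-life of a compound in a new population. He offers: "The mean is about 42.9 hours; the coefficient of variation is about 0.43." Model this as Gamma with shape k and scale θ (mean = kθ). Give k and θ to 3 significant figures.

For Gamma(k, scale θ): mean = kθ, variance = kθ², so CV = 1/√k.
CV = 0.43, hence k = 1/CV² = 5.41.
Then θ = mean/k = 42.9/5.41 = 7.93.

k ≈ 5.41, θ ≈ 7.93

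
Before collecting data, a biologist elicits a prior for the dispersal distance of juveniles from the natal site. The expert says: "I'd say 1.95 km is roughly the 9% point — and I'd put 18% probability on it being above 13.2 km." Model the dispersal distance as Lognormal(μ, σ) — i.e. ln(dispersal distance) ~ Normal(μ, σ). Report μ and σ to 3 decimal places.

μ ≈ 1.804, σ ≈ 0.848

If T ~ Lognormal(μ,σ) then ln T ~ Normal(μ,σ), so the p-quantile of ln T is μ + z_p·σ.
ln(1.95) = 0.6678 and ln(13.2) = 2.58; z_{0.09} = -1.341, z_{0.82} = 0.9154.
σ = (2.58 − 0.6678)/(0.9154 − (-1.341)) = 0.848.
μ = 0.6678 − (-1.341)·0.848 = 1.804.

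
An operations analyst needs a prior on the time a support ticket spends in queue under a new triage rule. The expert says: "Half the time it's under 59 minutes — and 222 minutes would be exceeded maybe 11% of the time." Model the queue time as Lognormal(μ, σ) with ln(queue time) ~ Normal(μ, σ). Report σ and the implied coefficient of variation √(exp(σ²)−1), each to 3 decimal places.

σ ≈ 1.080, CV ≈ 1.488

If T ~ Lognormal(μ,σ) then ln T ~ Normal(μ,σ), so the p-quantile of ln T is μ + z_p·σ.
ln(59) = 4.078 and ln(222) = 5.403; z_{0.5} = 0, z_{0.89} = 1.227.
σ = (5.403 − 4.078)/(1.227 − (0)) = 1.080.
μ = 4.078 − (0)·1.080 = 4.078.
CV = √(exp(σ²)−1) = √(exp(1.1673)−1) = 1.488.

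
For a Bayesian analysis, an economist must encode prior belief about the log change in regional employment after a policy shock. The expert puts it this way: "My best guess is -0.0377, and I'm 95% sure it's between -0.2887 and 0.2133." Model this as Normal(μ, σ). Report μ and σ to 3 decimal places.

A symmetric 95% interval runs μ ± z·σ with z = 1.96.
Half-width = 0.251, so σ = 0.251/1.96 = 0.128.
μ is the stated best guess, -0.038.

μ = -0.038, σ = 0.128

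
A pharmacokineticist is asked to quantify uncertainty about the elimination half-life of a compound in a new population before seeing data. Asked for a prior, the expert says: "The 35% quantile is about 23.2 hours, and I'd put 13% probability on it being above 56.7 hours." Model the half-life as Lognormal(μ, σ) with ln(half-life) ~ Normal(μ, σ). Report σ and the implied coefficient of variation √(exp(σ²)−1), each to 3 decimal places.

σ ≈ 0.591, CV ≈ 0.647

If T ~ Lognormal(μ,σ) then ln T ~ Normal(μ,σ), so the p-quantile of ln T is μ + z_p·σ.
ln(23.2) = 3.144 and ln(56.7) = 4.038; z_{0.35} = -0.3853, z_{0.87} = 1.126.
σ = (4.038 − 3.144)/(1.126 − (-0.3853)) = 0.591.
μ = 3.144 − (-0.3853)·0.591 = 3.372.
CV = √(exp(σ²)−1) = √(exp(0.3494)−1) = 0.647.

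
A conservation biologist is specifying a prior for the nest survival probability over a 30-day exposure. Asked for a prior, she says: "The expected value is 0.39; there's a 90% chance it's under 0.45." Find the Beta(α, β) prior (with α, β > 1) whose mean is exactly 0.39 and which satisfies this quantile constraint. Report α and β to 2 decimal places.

α ≈ 42.80, β ≈ 66.94

With mean 0.39 fixed, write α = 0.39s, β = 0.61s where s = α+β.
Need P(θ < 0.45) = 0.9 under Beta(0.39s, 0.61s). Normal approximation: (q−m)/√(m(1−m)/s) ≈ z_{0.9} = 1.28, so s ≈ 0.39·0.61·(1.28)²/(0.45−0.39)² = 108.5.
At s = 108.5: P(θ<0.45) ≈ 0.899. Adjusting to match 0.9 gives s ≈ 109.74.
So α = 0.39·109.74 ≈ 42.80, β = 0.61·109.74 ≈ 66.94.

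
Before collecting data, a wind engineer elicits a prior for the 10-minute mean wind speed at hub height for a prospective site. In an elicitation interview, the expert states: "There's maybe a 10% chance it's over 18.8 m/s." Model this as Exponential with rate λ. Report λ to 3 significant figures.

P(T > 18.8) = e^(−λ·18.8) = 0.1, so λ = −ln(0.1)/18.8 = 0.122.

λ ≈ 0.122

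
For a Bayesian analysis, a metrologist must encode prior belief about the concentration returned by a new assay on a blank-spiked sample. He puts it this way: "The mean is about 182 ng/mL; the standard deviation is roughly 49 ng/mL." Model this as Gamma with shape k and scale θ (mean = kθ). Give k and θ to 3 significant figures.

k ≈ 13.8, θ ≈ 13.2

For Gamma(k, scale θ): mean = kθ, variance = kθ², so CV = 1/√k.
CV = SD/mean = 49/182 = 0.2692, hence k = 1/CV² = 13.8.
Then θ = mean/k = 182/13.8 = 13.2.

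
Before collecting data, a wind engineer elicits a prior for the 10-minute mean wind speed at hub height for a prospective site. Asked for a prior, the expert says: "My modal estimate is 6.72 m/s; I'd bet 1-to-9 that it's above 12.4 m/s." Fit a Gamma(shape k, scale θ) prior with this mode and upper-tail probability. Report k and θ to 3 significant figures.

Gamma(k,θ) with k>1 has mode (k−1)θ, so θ = 6.72/(k−1).
Need P(X < 12.4) = 0.9 with θ tied to k this way. Start at k = 2, θ = 6.72: P(X<12.4) ≈ 0.550.
Too low — raise k to concentrate. Iterating converges to k ≈ 6.08.
Then θ = 6.72/(6.08−1) ≈ 1.32.

k ≈ 6.08, θ ≈ 1.32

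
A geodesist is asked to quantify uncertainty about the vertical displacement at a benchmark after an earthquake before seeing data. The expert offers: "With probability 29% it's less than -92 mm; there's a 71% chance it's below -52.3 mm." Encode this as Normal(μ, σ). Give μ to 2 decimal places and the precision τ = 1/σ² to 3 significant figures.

μ = -72.15, τ = 0.000777

For Normal(μ,σ), the p-quantile is μ + z_p·σ. Here z_{0.29} = -0.5534, z_{0.71} = 0.5534.
So -92 = μ − 0.5534σ and -52.3 = μ + 0.5534σ.
Subtracting: σ = (-52.3 − -92)/(0.5534 − (-0.5534)) = 35.87.
Then μ = -92 − (-0.5534)·35.87 = -72.15.
Precision τ = 1/σ² = 1/35.87² = 0.000777.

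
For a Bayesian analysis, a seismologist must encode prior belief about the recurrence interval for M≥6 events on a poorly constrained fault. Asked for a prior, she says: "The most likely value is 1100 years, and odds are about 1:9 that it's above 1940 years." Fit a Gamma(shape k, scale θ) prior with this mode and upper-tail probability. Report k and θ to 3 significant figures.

Gamma(k,θ) with k>1 has mode (k−1)θ, so θ = 1100/(k−1).
Need P(X < 1940) = 0.9 with θ tied to k this way. Start at k = 2, θ = 1100: P(X<1940) ≈ 0.526.
Too low — raise k to concentrate. Iterating converges to k ≈ 6.9.
Then θ = 1100/(6.9−1) ≈ 186.

k ≈ 6.9, θ ≈ 186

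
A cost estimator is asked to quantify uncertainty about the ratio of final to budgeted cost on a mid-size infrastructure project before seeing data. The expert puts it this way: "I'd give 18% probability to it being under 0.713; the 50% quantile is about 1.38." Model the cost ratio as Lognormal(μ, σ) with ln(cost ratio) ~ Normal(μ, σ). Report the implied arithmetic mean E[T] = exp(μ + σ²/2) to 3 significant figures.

If T ~ Lognormal(μ,σ) then ln T ~ Normal(μ,σ), so the p-quantile of ln T is μ + z_p·σ.
ln(0.713) = -0.3383 and ln(1.38) = 0.3221; z_{0.18} = -0.9154, z_{0.5} = 0.
σ = (0.3221 − -0.3383)/(0 − (-0.9154)) = 0.721.
μ = -0.3383 − (-0.9154)·0.721 = 0.322.
E[T] = exp(μ + σ²/2) = exp(0.322 + 0.2602) = 1.79.

E[T] ≈ 1.79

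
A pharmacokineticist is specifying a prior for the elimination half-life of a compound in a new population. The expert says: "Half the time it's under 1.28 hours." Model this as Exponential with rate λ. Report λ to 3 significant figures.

λ ≈ 0.542

Exponential median = ln 2 / λ, so λ = ln 2 / 1.28 = 0.542.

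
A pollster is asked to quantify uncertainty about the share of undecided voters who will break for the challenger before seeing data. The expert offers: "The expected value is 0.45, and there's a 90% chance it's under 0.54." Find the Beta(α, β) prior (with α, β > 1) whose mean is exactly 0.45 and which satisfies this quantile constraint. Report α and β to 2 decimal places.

With mean 0.45 fixed, write α = 0.45s, β = 0.55s where s = α+β.
Need P(θ < 0.54) = 0.9 under Beta(0.45s, 0.55s). Normal approximation: (q−m)/√(m(1−m)/s) ≈ z_{0.9} = 1.28, so s ≈ 0.45·0.55·(1.28)²/(0.54−0.45)² = 50.2.
At s = 50.2: P(θ<0.54) ≈ 0.900. Adjusting to match 0.9 gives s ≈ 50.33.
So α = 0.45·50.33 ≈ 22.65, β = 0.55·50.33 ≈ 27.68.

α ≈ 22.65, β ≈ 27.68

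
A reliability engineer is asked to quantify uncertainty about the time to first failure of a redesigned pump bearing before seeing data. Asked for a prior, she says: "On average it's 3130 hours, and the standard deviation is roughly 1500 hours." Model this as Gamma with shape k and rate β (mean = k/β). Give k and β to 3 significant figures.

k ≈ 4.35, β ≈ 0.00139

For Gamma(k, rate β): mean = k/β, variance = k/β², so CV = 1/√k.
CV = SD/mean = 1500/3130 = 0.4792, hence k = 1/CV² = 4.35.
Then β = k/mean = 4.35/3130 = 0.00139.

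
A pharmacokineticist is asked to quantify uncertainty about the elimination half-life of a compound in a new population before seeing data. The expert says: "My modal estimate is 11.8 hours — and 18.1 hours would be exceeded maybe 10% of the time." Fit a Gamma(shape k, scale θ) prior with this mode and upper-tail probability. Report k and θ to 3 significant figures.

k ≈ 11.2, θ ≈ 1.16

Gamma(k,θ) with k>1 has mode (k−1)θ, so θ = 11.8/(k−1).
Need P(X < 18.1) = 0.9 with θ tied to k this way. Start at k = 2, θ = 11.8: P(X<18.1) ≈ 0.453.
Too low — raise k to concentrate. Iterating converges to k ≈ 11.2.
Then θ = 11.8/(11.2−1) ≈ 1.16.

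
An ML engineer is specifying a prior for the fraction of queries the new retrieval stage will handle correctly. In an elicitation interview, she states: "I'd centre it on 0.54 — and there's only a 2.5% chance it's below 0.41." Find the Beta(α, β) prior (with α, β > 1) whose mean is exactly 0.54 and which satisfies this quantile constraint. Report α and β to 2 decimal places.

α ≈ 30.35, β ≈ 25.85

With mean 0.54 fixed, write α = 0.54s, β = 0.46s where s = α+β.
Need P(θ < 0.41) = 0.025 under Beta(0.54s, 0.46s). Normal approximation: (q−m)/√(m(1−m)/s) ≈ z_{0.025} = -1.96, so s ≈ 0.54·0.46·(-1.96)²/(0.41−0.54)² = 56.5.
At s = 56.5: P(θ<0.41) ≈ 0.025. Adjusting to match 0.025 gives s ≈ 56.20.
So α = 0.54·56.20 ≈ 30.35, β = 0.46·56.20 ≈ 25.85.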